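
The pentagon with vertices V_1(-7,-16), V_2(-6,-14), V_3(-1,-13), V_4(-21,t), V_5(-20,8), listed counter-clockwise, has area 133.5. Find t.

14

The doubled signed area Σ (x_i y_{i+1} − x_{i+1} y_i) is linear in t.
With t=0 it equals 1; the coefficient of t is 19 (from the two edges through V_4).
So 19·t + 1 = 2·133.5 = 267 ⇒ t = 14.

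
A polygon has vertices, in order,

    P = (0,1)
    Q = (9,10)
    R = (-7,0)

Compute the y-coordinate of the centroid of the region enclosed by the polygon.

11/3

Apply the shoelace (surveyor's) formula. First the cross-terms c_i = x_i·y_{i+1} − x_{i+1}·y_i:
  -9, 70, -7  ⇒  2A = 54, A = 27.
Then Σ (y_i + y_{i+1})·c_i = 594, so ȳ = 594 / (6·27) = 11/3.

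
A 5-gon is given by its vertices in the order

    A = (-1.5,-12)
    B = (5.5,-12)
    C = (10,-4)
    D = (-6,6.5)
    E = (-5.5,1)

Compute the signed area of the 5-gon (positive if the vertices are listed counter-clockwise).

Apply Gauss's area formula: 2A = Σ (x_i·y_{i+1} − x_{i+1}·y_i), indices taken mod 5.
Σ = (84) + (98) + (41) + (29.75) + (67.5) = 320.25
Signed area = Σ/2 = 160.125 (positive ⇒ counter-clockwise traversal).

160.125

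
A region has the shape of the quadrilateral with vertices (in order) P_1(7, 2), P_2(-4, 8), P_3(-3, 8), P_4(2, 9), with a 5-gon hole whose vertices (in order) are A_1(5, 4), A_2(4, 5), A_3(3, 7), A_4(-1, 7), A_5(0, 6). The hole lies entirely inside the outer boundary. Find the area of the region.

16

Outer boundary:
Cross-terms: 64, -8, -43, -59  ⇒  Σ = -46
Area = |Σ|/2 = 23.
Hole:
Apply the surveyor's formula: 2A = Σ (x_i·y_{i+1} − x_{i+1}·y_i), indices taken mod 5.
Σ = (9) + (13) + (28) + (-6) + (-30) = 14
Area = |Σ|/2 = 7.
Net area = 23 − 7 = 16.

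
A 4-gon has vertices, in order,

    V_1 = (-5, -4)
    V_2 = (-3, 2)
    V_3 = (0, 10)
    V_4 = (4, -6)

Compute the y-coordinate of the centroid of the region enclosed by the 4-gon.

8/207

Apply the shoelace (surveyor's) formula. First the cross-terms c_i = x_i·y_{i+1} − x_{i+1}·y_i:
  -22, -30, -40, -46  ⇒  2A = -138, A = -69.
Then Σ (y_i + y_{i+1})·c_i = -16, so ȳ = -16 / (6·(-69)) = 8/207.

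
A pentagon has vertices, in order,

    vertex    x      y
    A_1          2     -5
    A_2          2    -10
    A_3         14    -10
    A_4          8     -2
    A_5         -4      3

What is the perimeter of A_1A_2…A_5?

50

|A_1A_2| = √((0)² + (-5)²) = √25 = 5
|A_2A_3| = √((12)² + (0)²) = √144 = 12
|A_3A_4| = √((-6)² + (8)²) = √100 = 10
|A_4A_5| = √((-12)² + (5)²) = √169 = 13
|A_5A_1| = √((6)² + (-8)²) = √100 = 10
Perimeter = 5 + 12 + 10 + 13 + 10 = 50.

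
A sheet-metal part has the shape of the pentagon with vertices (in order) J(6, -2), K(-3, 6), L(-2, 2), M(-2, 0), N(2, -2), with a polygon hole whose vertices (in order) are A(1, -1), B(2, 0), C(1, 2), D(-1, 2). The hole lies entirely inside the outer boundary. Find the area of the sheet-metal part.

Outer boundary:
Σ = (30) + (6) + (4) + (4) + (8) = 52
Area = |Σ|/2 = 26.
Hole:
Apply the surveyor's formula: 2A = Σ (x_i·y_{i+1} − x_{i+1}·y_i), indices taken mod 4.
Cross-terms: 2, 4, 4, -1  ⇒  Σ = 9
Area = |Σ|/2 = 4.5.
Net area = 26 − 4.5 = 21.5.

21.5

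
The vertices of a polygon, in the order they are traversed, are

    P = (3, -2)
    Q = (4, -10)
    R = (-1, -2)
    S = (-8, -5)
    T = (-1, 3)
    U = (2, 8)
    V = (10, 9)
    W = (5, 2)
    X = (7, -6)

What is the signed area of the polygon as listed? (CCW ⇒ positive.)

Apply the shoelace (surveyor's) formula: 2A = Σ (x_i·y_{i+1} − x_{i+1}·y_i), indices taken mod 9.
Cross-terms: -22, -18, -11, -29, -14, -62, -25, -44, 4  ⇒  Σ = -221
Signed area = Σ/2 = -110.5 (negative ⇒ clockwise traversal).

-110.5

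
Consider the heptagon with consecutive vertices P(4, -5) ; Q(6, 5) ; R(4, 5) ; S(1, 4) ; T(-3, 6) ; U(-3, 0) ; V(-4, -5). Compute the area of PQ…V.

81

Apply the shoelace formula: 2A = Σ (x_i·y_{i+1} − x_{i+1}·y_i), indices taken mod 7.
Σ = (50) + (10) + (11) + (18) + (18) + (15) + (40) = 162
Area = |Σ|/2 = 81.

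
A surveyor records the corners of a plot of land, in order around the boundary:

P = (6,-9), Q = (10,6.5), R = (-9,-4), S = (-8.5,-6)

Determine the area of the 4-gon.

140

Cross-terms: 129, 18.5, 20, 112.5  ⇒  Σ = 280
Area = |Σ|/2 = 140.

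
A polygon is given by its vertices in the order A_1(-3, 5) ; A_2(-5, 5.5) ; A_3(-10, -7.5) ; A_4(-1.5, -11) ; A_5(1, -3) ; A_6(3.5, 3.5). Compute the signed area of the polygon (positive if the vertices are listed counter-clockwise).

128.625

Apply Gauss's area formula: 2A = Σ (x_i·y_{i+1} − x_{i+1}·y_i), indices taken mod 6.
Σ = (8.5) + (92.5) + (98.75) + (15.5) + (14) + (28) = 257.25
Signed area = Σ/2 = 128.625 (positive ⇒ counter-clockwise traversal).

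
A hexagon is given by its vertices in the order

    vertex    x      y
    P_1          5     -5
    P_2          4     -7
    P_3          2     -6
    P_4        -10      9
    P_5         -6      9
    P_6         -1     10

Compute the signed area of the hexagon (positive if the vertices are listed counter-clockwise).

-99.5

Σ = (-15) + (-10) + (-42) + (-36) + (-51) + (-45) = -199
Signed area = Σ/2 = -99.5 (negative ⇒ clockwise traversal).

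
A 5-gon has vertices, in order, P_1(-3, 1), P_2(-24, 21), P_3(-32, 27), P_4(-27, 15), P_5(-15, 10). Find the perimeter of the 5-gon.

|P_1P_2| = √((-21)² + (20)²) = √841 = 29
|P_2P_3| = √((-8)² + (6)²) = √100 = 10
|P_3P_4| = √((5)² + (-12)²) = √169 = 13
|P_4P_5| = √((12)² + (-5)²) = √169 = 13
|P_5P_1| = √((12)² + (-9)²) = √225 = 15
Perimeter = 29 + 10 + 13 + 13 + 15 = 80.

80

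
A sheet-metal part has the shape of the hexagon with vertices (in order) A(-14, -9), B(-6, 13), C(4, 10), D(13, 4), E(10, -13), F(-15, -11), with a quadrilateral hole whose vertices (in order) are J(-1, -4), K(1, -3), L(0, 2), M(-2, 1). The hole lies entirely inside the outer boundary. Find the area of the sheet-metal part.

486.5

Outer boundary:
Σ = (-236) + (-112) + (-114) + (-209) + (-305) + (-19) = -995
Area = |Σ|/2 = 497.5.
Hole:
Σ = (7) + (2) + (4) + (9) = 22
Area = |Σ|/2 = 11.
Net area = 497.5 − 11 = 486.5.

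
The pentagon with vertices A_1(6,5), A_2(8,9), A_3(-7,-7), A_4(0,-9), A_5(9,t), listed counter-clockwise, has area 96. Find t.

3

Write out the shoelace sum; only the two edges meeting at A_5 involve t:
2·Area = [(0·t − 9·(-9)) + (9·5 − 6·t)] + 84
       = -6·t + 210 = 192
⇒ t = 3.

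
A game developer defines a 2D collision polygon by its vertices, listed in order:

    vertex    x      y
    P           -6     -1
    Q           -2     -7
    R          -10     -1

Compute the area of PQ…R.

Apply the shoelace (surveyor's) formula: 2A = Σ (x_i·y_{i+1} − x_{i+1}·y_i), indices taken mod 3.
Cross-terms: 40, -68, 4  ⇒  Σ = -24
Area = |Σ|/2 = 12.

12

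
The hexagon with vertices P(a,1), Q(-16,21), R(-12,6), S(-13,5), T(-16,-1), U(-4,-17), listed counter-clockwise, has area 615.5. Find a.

18

The doubled signed area Σ (x_i y_{i+1} − x_{i+1} y_i) is linear in a.
With a=0 it equals 547; the coefficient of a is 38 (from the two edges through P).
So 38·a + 547 = 2·615.5 = 1231 ⇒ a = 18.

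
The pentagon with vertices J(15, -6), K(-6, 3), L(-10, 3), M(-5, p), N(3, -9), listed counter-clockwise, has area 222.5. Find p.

-19

Write out the shoelace sum; only the two edges meeting at M involve p:
2·Area = [((-10)·p − (-5)·3) + ((-5)·(-9) − 3·p)] + 138
       = -13·p + 198 = 445
⇒ p = -19.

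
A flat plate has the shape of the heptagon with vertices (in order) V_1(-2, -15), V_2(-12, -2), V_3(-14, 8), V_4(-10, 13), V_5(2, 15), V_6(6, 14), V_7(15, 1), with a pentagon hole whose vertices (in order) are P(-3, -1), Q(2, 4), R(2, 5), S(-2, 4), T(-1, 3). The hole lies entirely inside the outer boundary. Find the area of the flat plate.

Outer boundary:
V_1→V_2: (-2)(-2) − (-12)(-15) = -176
V_2→V_3: (-12)(8) − (-14)(-2) = -124
V_3→V_4: (-14)(13) − (-10)(8) = -102
V_4→V_5: (-10)(15) − (2)(13) = -176
V_5→V_6: (2)(14) − (6)(15) = -62
V_6→V_7: (6)(1) − (15)(14) = -204
V_7→V_1: (15)(-15) − (-2)(1) = -223
Σ = -1067
Area = |Σ|/2 = 533.5.
Hole:
P→Q: (-3)(4) − (2)(-1) = -10
Q→R: (2)(5) − (2)(4) = 2
R→S: (2)(4) − (-2)(5) = 18
S→T: (-2)(3) − (-1)(4) = -2
T→P: (-1)(-1) − (-3)(3) = 10
Σ = 18
Area = |Σ|/2 = 9.
Net area = 533.5 − 9 = 524.5.

524.5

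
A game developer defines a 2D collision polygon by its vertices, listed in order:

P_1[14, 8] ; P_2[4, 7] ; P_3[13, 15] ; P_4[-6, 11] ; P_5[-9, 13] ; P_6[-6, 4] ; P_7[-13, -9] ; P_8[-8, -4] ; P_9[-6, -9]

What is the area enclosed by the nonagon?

Cross-terms: 66, -31, 233, 21, 42, 106, -20, 48, 78  ⇒  Σ = 543
Area = |Σ|/2 = 271.5.

271.5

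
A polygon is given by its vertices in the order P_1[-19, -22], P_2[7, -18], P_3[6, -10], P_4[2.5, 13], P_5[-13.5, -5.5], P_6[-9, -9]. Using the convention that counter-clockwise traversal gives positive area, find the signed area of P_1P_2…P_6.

448.875

Cross-terms: 496, 38, 103, 161.75, 72, 27  ⇒  Σ = 897.75
Signed area = Σ/2 = 448.875 (positive ⇒ counter-clockwise traversal).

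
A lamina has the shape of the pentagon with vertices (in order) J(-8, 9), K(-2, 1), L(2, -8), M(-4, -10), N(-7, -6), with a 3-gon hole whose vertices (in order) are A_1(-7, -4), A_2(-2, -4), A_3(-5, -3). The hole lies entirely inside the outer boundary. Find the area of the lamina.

90

Outer boundary:
Apply Gauss's area formula: 2A = Σ (x_i·y_{i+1} − x_{i+1}·y_i), indices taken mod 5.
J→K: (-8)(1) − (-2)(9) = 10
K→L: (-2)(-8) − (2)(1) = 14
L→M: (2)(-10) − (-4)(-8) = -52
M→N: (-4)(-6) − (-7)(-10) = -46
N→J: (-7)(9) − (-8)(-6) = -111
Σ = -185
Area = |Σ|/2 = 92.5.
Hole:
Apply the shoelace formula: 2A = Σ (x_i·y_{i+1} − x_{i+1}·y_i), indices taken mod 3.
Σ = (20) + (-14) + (-1) = 5
Area = |Σ|/2 = 2.5.
Net area = 92.5 − 2.5 = 90.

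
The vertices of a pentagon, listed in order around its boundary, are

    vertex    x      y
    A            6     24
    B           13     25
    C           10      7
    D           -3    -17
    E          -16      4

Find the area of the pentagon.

Apply the shoelace (surveyor's) formula: 2A = Σ (x_i·y_{i+1} − x_{i+1}·y_i), indices taken mod 5.
A→B: (6)(25) − (13)(24) = -162
B→C: (13)(7) − (10)(25) = -159
C→D: (10)(-17) − (-3)(7) = -149
D→E: (-3)(4) − (-16)(-17) = -284
E→A: (-16)(24) − (6)(4) = -408
Σ = -1162
Area = |Σ|/2 = 581.

581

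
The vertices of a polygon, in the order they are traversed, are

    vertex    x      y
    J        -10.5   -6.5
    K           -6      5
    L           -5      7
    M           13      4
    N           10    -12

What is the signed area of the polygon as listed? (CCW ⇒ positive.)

Apply the shoelace (surveyor's) formula: 2A = Σ (x_i·y_{i+1} − x_{i+1}·y_i), indices taken mod 5.
Σ = (-91.5) + (-17) + (-111) + (-196) + (-191) = -606.5
Signed area = Σ/2 = -303.25 (negative ⇒ clockwise traversal).

-303.25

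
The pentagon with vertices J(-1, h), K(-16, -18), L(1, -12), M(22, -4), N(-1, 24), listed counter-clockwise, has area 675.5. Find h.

The doubled signed area Σ (x_i y_{i+1} − x_{i+1} y_i) is linear in h.
With h=0 it equals 1036; the coefficient of h is 15 (from the two edges through J).
So 15·h + 1036 = 2·675.5 = 1351 ⇒ h = 21.

21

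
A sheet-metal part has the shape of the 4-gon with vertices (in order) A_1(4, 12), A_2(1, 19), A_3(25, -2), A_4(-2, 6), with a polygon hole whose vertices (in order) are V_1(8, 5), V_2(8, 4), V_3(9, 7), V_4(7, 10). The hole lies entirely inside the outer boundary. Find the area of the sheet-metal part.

153.5

Outer boundary:
Cross-terms: 64, -477, 146, -48  ⇒  Σ = -315
Area = |Σ|/2 = 157.5.
Hole:
Apply Gauss's area formula: 2A = Σ (x_i·y_{i+1} − x_{i+1}·y_i), indices taken mod 4.
Σ = (-8) + (20) + (41) + (-45) = 8
Area = |Σ|/2 = 4.
Net area = 157.5 − 4 = 153.5.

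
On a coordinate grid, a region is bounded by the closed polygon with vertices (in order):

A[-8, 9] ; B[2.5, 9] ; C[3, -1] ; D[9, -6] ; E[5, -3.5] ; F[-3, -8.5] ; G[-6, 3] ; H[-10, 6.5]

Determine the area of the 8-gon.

147.25

Σ = (-94.5) + (-29.5) + (-9) + (-1.5) + (-53) + (-60) + (-9) + (-38) = -294.5
Area = |Σ|/2 = 147.25.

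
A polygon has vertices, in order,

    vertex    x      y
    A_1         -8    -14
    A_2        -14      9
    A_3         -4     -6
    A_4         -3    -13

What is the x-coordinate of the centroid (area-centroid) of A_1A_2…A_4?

Apply Gauss's area formula. First the cross-terms c_i = x_i·y_{i+1} − x_{i+1}·y_i:
  -268, 120, 34, -62  ⇒  2A = -176, A = -88.
Then Σ (x_i + x_{i+1})·c_i = 4180, so x̄ = 4180 / (6·(-88)) = -95/12.

-95/12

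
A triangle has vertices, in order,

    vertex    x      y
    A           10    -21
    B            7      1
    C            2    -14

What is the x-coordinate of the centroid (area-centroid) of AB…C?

19/3

Apply the shoelace formula. First the cross-terms c_i = x_i·y_{i+1} − x_{i+1}·y_i:
  157, -100, 98  ⇒  2A = 155, A = 77.5.
Then Σ (x_i + x_{i+1})·c_i = 2945, so x̄ = 2945 / (6·77.5) = 19/3.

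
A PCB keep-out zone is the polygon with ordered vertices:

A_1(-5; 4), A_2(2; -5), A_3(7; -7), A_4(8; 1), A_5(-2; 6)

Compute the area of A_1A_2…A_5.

Σ = (17) + (21) + (63) + (50) + (22) = 173
Area = |Σ|/2 = 86.5.

86.5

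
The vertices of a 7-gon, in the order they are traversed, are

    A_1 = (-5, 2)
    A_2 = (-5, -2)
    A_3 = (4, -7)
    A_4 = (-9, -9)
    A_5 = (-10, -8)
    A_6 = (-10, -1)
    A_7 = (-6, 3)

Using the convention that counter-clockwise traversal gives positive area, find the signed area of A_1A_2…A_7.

Apply the shoelace formula: 2A = Σ (x_i·y_{i+1} − x_{i+1}·y_i), indices taken mod 7.
A_1→A_2: (-5)(-2) − (-5)(2) = 20
A_2→A_3: (-5)(-7) − (4)(-2) = 43
A_3→A_4: (4)(-9) − (-9)(-7) = -99
A_4→A_5: (-9)(-8) − (-10)(-9) = -18
A_5→A_6: (-10)(-1) − (-10)(-8) = -70
A_6→A_7: (-10)(3) − (-6)(-1) = -36
A_7→A_1: (-6)(2) − (-5)(3) = 3
Σ = -157
Signed area = Σ/2 = -78.5 (negative ⇒ clockwise traversal).

-78.5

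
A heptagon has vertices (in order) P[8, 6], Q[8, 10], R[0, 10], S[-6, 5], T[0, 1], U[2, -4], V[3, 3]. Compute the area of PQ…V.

Apply Gauss's area formula: 2A = Σ (x_i·y_{i+1} − x_{i+1}·y_i), indices taken mod 7.
P→Q: (8)(10) − (8)(6) = 32
Q→R: (8)(10) − (0)(10) = 80
R→S: (0)(5) − (-6)(10) = 60
S→T: (-6)(1) − (0)(5) = -6
T→U: (0)(-4) − (2)(1) = -2
U→V: (2)(3) − (3)(-4) = 18
V→P: (3)(6) − (8)(3) = -6
Σ = 176
Area = |Σ|/2 = 88.

88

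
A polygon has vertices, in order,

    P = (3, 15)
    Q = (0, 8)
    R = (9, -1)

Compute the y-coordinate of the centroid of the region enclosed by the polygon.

22/3

Apply the surveyor's formula. First the cross-terms c_i = x_i·y_{i+1} − x_{i+1}·y_i:
  24, -72, 138  ⇒  2A = 90, A = 45.
Then Σ (y_i + y_{i+1})·c_i = 1980, so ȳ = 1980 / (6·45) = 22/3.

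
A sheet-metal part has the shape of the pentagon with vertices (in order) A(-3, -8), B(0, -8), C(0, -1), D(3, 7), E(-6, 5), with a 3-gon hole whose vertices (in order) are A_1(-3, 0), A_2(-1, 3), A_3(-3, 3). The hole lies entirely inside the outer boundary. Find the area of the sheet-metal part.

Outer boundary:
Apply the surveyor's formula: 2A = Σ (x_i·y_{i+1} − x_{i+1}·y_i), indices taken mod 5.
Σ = (24) + (0) + (3) + (57) + (63) = 147
Area = |Σ|/2 = 73.5.
Hole:
Apply Gauss's area formula: 2A = Σ (x_i·y_{i+1} − x_{i+1}·y_i), indices taken mod 3.
Σ = (-9) + (6) + (9) = 6
Area = |Σ|/2 = 3.
Net area = 73.5 − 3 = 70.5.

70.5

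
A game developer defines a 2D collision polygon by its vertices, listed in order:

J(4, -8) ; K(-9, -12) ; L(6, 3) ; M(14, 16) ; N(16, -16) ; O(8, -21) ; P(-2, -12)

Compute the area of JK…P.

391.5

Apply Gauss's area formula: 2A = Σ (x_i·y_{i+1} − x_{i+1}·y_i), indices taken mod 7.
Σ = (-120) + (45) + (54) + (-480) + (-208) + (-138) + (64) = -783
Area = |Σ|/2 = 391.5.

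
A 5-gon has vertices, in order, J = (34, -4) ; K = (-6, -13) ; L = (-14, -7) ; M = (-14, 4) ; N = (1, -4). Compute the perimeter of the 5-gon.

112

|JK| = √((-40)² + (-9)²) = √1681 = 41
|KL| = √((-8)² + (6)²) = √100 = 10
|LM| = √((0)² + (11)²) = √121 = 11
|MN| = √((15)² + (-8)²) = √289 = 17
|NJ| = √((33)² + (0)²) = √1089 = 33
Perimeter = 41 + 10 + 11 + 17 + 33 = 112.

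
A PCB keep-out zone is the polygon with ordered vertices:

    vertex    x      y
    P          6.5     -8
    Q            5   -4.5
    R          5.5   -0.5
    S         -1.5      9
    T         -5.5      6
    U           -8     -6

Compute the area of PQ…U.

153.125

Apply the surveyor's formula: 2A = Σ (x_i·y_{i+1} − x_{i+1}·y_i), indices taken mod 6.
Σ = (10.75) + (22.25) + (48.75) + (40.5) + (81) + (103) = 306.25
Area = |Σ|/2 = 153.125.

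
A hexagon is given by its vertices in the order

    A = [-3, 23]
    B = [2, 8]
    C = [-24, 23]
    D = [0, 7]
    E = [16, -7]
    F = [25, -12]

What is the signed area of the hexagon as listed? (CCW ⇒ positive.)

Apply the shoelace formula: 2A = Σ (x_i·y_{i+1} − x_{i+1}·y_i), indices taken mod 6.
A→B: (-3)(8) − (2)(23) = -70
B→C: (2)(23) − (-24)(8) = 238
C→D: (-24)(7) − (0)(23) = -168
D→E: (0)(-7) − (16)(7) = -112
E→F: (16)(-12) − (25)(-7) = -17
F→A: (25)(23) − (-3)(-12) = 539
Σ = 410
Signed area = Σ/2 = 205 (positive ⇒ counter-clockwise traversal).

205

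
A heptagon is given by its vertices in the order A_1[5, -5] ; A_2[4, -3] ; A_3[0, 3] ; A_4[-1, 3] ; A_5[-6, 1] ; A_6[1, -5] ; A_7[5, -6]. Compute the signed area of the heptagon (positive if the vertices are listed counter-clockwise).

45

Apply the surveyor's formula: 2A = Σ (x_i·y_{i+1} − x_{i+1}·y_i), indices taken mod 7.
Σ = (5) + (12) + (3) + (17) + (29) + (19) + (5) = 90
Signed area = Σ/2 = 45 (positive ⇒ counter-clockwise traversal).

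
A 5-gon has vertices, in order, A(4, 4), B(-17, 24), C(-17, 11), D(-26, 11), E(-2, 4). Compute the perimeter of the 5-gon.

82

|AB| = √((-21)² + (20)²) = √841 = 29
|BC| = √((0)² + (-13)²) = √169 = 13
|CD| = √((-9)² + (0)²) = √81 = 9
|DE| = √((24)² + (-7)²) = √625 = 25
|EA| = √((6)² + (0)²) = √36 = 6
Perimeter = 29 + 13 + 9 + 25 + 6 = 82.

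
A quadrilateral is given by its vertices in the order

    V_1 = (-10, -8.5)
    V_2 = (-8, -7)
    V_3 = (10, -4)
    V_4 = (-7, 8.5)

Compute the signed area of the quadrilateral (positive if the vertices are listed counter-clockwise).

152.75

Apply the surveyor's formula: 2A = Σ (x_i·y_{i+1} − x_{i+1}·y_i), indices taken mod 4.
V_1→V_2: (-10)(-7) − (-8)(-8.5) = 2
V_2→V_3: (-8)(-4) − (10)(-7) = 102
V_3→V_4: (10)(8.5) − (-7)(-4) = 57
V_4→V_1: (-7)(-8.5) − (-10)(8.5) = 144.5
Σ = 305.5
Signed area = Σ/2 = 152.75 (positive ⇒ counter-clockwise traversal).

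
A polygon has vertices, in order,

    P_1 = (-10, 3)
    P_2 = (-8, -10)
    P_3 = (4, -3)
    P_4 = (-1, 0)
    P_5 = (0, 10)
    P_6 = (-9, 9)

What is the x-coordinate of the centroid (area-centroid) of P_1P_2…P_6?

-749/164

Apply the shoelace formula. First the cross-terms c_i = x_i·y_{i+1} − x_{i+1}·y_i:
  124, 64, -3, -10, 90, 63  ⇒  2A = 328, A = 164.
Then Σ (x_i + x_{i+1})·c_i = -4494, so x̄ = -4494 / (6·164) = -749/164.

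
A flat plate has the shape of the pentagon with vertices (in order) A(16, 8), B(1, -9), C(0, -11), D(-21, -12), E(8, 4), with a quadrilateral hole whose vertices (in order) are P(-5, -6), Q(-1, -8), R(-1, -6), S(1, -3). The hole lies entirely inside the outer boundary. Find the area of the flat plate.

181

Outer boundary:
Apply the shoelace (surveyor's) formula: 2A = Σ (x_i·y_{i+1} − x_{i+1}·y_i), indices taken mod 5.
A→B: (16)(-9) − (1)(8) = -152
B→C: (1)(-11) − (0)(-9) = -11
C→D: (0)(-12) − (-21)(-11) = -231
D→E: (-21)(4) − (8)(-12) = 12
E→A: (8)(8) − (16)(4) = 0
Σ = -382
Area = |Σ|/2 = 191.
Hole:
Apply Gauss's area formula: 2A = Σ (x_i·y_{i+1} − x_{i+1}·y_i), indices taken mod 4.
P→Q: (-5)(-8) − (-1)(-6) = 34
Q→R: (-1)(-6) − (-1)(-8) = -2
R→S: (-1)(-3) − (1)(-6) = 9
S→P: (1)(-6) − (-5)(-3) = -21
Σ = 20
Area = |Σ|/2 = 10.
Net area = 191 − 10 = 181.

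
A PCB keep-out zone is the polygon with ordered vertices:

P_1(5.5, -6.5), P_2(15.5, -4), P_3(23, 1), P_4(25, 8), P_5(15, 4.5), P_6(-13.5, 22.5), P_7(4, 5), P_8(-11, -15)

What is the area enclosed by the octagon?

Apply the shoelace formula: 2A = Σ (x_i·y_{i+1} − x_{i+1}·y_i), indices taken mod 8.
Cross-terms: 78.75, 107.5, 159, -7.5, 398.25, -157.5, -5, 154  ⇒  Σ = 727.5
Area = |Σ|/2 = 363.75.

363.75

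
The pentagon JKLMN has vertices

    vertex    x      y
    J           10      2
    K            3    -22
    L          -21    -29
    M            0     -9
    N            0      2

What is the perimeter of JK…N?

100

|JK| = √((-7)² + (-24)²) = √625 = 25
|KL| = √((-24)² + (-7)²) = √625 = 25
|LM| = √((21)² + (20)²) = √841 = 29
|MN| = √((0)² + (11)²) = √121 = 11
|NJ| = √((10)² + (0)²) = √100 = 10
Perimeter = 25 + 25 + 29 + 11 + 10 = 100.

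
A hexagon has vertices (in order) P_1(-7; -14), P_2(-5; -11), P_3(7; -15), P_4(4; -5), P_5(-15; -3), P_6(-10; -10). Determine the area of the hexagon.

Cross-terms: 7, 152, 25, -87, 120, 70  ⇒  Σ = 287
Area = |Σ|/2 = 143.5.

143.5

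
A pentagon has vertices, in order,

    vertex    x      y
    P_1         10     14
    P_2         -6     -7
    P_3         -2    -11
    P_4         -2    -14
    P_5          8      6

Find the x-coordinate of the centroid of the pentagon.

12/7

Apply the shoelace (surveyor's) formula. First the cross-terms c_i = x_i·y_{i+1} − x_{i+1}·y_i:
  14, 52, 6, 100, 52  ⇒  2A = 224, A = 112.
Then Σ (x_i + x_{i+1})·c_i = 1152, so x̄ = 1152 / (6·112) = 12/7.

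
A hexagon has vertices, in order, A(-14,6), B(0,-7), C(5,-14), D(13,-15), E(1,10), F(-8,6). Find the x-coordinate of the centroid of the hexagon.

Apply the shoelace formula. First the cross-terms c_i = x_i·y_{i+1} − x_{i+1}·y_i:
  98, 35, 107, 145, 86, 36  ⇒  2A = 507, A = 253.5.
Then Σ (x_i + x_{i+1})·c_i = 1365, so x̄ = 1365 / (6·253.5) = 35/39.

35/39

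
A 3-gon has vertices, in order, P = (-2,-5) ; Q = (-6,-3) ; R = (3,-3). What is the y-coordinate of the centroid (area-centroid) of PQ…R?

-11/3

Apply the surveyor's formula. First the cross-terms c_i = x_i·y_{i+1} − x_{i+1}·y_i:
  -24, 27, -21  ⇒  2A = -18, A = -9.
Then Σ (y_i + y_{i+1})·c_i = 198, so ȳ = 198 / (6·(-9)) = -11/3.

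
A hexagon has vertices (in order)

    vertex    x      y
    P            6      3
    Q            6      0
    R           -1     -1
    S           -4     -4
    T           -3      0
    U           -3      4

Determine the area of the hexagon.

40.5

Apply Gauss's area formula: 2A = Σ (x_i·y_{i+1} − x_{i+1}·y_i), indices taken mod 6.
Σ = (-18) + (-6) + (0) + (-12) + (-12) + (-33) = -81
Area = |Σ|/2 = 40.5.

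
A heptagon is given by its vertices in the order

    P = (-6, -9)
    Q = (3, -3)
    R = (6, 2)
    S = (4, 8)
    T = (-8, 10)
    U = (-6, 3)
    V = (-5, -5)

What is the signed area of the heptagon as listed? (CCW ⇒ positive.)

Apply the surveyor's formula: 2A = Σ (x_i·y_{i+1} − x_{i+1}·y_i), indices taken mod 7.
P→Q: (-6)(-3) − (3)(-9) = 45
Q→R: (3)(2) − (6)(-3) = 24
R→S: (6)(8) − (4)(2) = 40
S→T: (4)(10) − (-8)(8) = 104
T→U: (-8)(3) − (-6)(10) = 36
U→V: (-6)(-5) − (-5)(3) = 45
V→P: (-5)(-9) − (-6)(-5) = 15
Σ = 309
Signed area = Σ/2 = 154.5 (positive ⇒ counter-clockwise traversal).

154.5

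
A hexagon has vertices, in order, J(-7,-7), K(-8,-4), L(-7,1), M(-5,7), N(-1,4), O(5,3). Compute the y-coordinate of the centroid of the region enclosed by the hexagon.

92/237

Apply the shoelace formula. First the cross-terms c_i = x_i·y_{i+1} − x_{i+1}·y_i:
  -28, -36, -44, -13, -23, -14  ⇒  2A = -158, A = -79.
Then Σ (y_i + y_{i+1})·c_i = -184, so ȳ = -184 / (6·(-79)) = 92/237.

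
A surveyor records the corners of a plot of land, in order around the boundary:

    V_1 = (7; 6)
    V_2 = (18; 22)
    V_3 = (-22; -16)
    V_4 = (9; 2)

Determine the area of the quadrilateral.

191

Apply Gauss's area formula: 2A = Σ (x_i·y_{i+1} − x_{i+1}·y_i), indices taken mod 4.
Σ = (46) + (196) + (100) + (40) = 382
Area = |Σ|/2 = 191.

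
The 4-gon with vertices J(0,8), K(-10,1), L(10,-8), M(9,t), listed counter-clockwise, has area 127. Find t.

-4

The doubled signed area Σ (x_i y_{i+1} − x_{i+1} y_i) is linear in t.
With t=0 it equals 294; the coefficient of t is 10 (from the two edges through M).
So 10·t + 294 = 2·127 = 254 ⇒ t = -4.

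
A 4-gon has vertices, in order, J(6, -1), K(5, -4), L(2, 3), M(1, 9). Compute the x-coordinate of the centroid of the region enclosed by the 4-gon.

Apply the surveyor's formula. First the cross-terms c_i = x_i·y_{i+1} − x_{i+1}·y_i:
  -19, 23, 15, -55  ⇒  2A = -36, A = -18.
Then Σ (x_i + x_{i+1})·c_i = -388, so x̄ = -388 / (6·(-18)) = 97/27.

97/27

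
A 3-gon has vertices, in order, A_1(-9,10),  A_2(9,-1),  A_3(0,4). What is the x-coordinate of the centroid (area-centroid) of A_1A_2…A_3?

0

Apply the shoelace (surveyor's) formula. First the cross-terms c_i = x_i·y_{i+1} − x_{i+1}·y_i:
  -81, 36, 36  ⇒  2A = -9, A = -4.5.
Then Σ (x_i + x_{i+1})·c_i = 0, so x̄ = 0 / (6·(-4.5)) = 0.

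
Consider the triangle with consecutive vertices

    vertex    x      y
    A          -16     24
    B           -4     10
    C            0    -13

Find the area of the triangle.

Apply the shoelace (surveyor's) formula: 2A = Σ (x_i·y_{i+1} − x_{i+1}·y_i), indices taken mod 3.
Σ = (-64) + (52) + (-208) = -220
Area = |Σ|/2 = 110.

110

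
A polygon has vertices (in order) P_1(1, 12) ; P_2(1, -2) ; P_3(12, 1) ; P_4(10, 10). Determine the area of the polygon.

Apply the shoelace (surveyor's) formula: 2A = Σ (x_i·y_{i+1} − x_{i+1}·y_i), indices taken mod 4.
P_1→P_2: (1)(-2) − (1)(12) = -14
P_2→P_3: (1)(1) − (12)(-2) = 25
P_3→P_4: (12)(10) − (10)(1) = 110
P_4→P_1: (10)(12) − (1)(10) = 110
Σ = 231
Area = |Σ|/2 = 115.5.

115.5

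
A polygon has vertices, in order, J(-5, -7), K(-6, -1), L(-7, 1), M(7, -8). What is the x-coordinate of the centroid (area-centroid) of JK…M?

-199/135

Apply Gauss's area formula. First the cross-terms c_i = x_i·y_{i+1} − x_{i+1}·y_i:
  -37, -13, 49, -89  ⇒  2A = -90, A = -45.
Then Σ (x_i + x_{i+1})·c_i = 398, so x̄ = 398 / (6·(-45)) = -199/135.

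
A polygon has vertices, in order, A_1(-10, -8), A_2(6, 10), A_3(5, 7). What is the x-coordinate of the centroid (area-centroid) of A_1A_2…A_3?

Apply the surveyor's formula. First the cross-terms c_i = x_i·y_{i+1} − x_{i+1}·y_i:
  -52, -8, 30  ⇒  2A = -30, A = -15.
Then Σ (x_i + x_{i+1})·c_i = -30, so x̄ = -30 / (6·(-15)) = 1/3.

1/3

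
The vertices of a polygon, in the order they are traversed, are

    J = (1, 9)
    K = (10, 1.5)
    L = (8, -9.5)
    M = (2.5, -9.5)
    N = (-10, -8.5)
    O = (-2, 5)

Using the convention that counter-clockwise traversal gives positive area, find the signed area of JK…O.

-227

Apply the shoelace formula: 2A = Σ (x_i·y_{i+1} − x_{i+1}·y_i), indices taken mod 6.
Cross-terms: -88.5, -107, -52.25, -116.25, -67, -23  ⇒  Σ = -454
Signed area = Σ/2 = -227 (negative ⇒ clockwise traversal).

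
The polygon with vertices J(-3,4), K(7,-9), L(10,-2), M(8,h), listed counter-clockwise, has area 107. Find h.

7

Write out the shoelace sum; only the two edges meeting at M involve h:
2·Area = [(10·h − 8·(-2)) + (8·4 − (-3)·h)] + 75
       = 13·h + 123 = 214
⇒ h = 7.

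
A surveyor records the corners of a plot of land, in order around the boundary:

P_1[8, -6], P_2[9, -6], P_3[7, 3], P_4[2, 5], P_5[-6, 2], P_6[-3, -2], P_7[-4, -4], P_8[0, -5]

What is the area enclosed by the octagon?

110

Apply the shoelace (surveyor's) formula: 2A = Σ (x_i·y_{i+1} − x_{i+1}·y_i), indices taken mod 8.
Σ = (6) + (69) + (29) + (34) + (18) + (4) + (20) + (40) = 220
Area = |Σ|/2 = 110.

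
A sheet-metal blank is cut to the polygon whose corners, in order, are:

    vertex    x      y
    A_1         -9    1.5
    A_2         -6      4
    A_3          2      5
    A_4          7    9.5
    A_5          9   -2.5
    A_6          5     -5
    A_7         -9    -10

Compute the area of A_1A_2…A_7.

Apply the shoelace (surveyor's) formula: 2A = Σ (x_i·y_{i+1} − x_{i+1}·y_i), indices taken mod 7.
Cross-terms: -27, -38, -16, -103, -32.5, -95, -103.5  ⇒  Σ = -415
Area = |Σ|/2 = 207.5.

207.5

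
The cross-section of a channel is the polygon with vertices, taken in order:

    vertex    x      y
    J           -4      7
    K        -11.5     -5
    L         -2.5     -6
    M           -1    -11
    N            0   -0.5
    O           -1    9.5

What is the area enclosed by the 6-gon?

Apply the shoelace (surveyor's) formula: 2A = Σ (x_i·y_{i+1} − x_{i+1}·y_i), indices taken mod 6.
J→K: (-4)(-5) − (-11.5)(7) = 100.5
K→L: (-11.5)(-6) − (-2.5)(-5) = 56.5
L→M: (-2.5)(-11) − (-1)(-6) = 21.5
M→N: (-1)(-0.5) − (0)(-11) = 0.5
N→O: (0)(9.5) − (-1)(-0.5) = -0.5
O→J: (-1)(7) − (-4)(9.5) = 31
Σ = 209.5
Area = |Σ|/2 = 104.75.

104.75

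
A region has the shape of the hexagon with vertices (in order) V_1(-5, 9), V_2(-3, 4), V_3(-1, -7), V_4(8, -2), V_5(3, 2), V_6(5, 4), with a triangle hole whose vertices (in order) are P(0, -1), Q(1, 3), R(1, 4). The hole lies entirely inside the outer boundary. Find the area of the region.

89

Outer boundary:
Apply Gauss's area formula: 2A = Σ (x_i·y_{i+1} − x_{i+1}·y_i), indices taken mod 6.
V_1→V_2: (-5)(4) − (-3)(9) = 7
V_2→V_3: (-3)(-7) − (-1)(4) = 25
V_3→V_4: (-1)(-2) − (8)(-7) = 58
V_4→V_5: (8)(2) − (3)(-2) = 22
V_5→V_6: (3)(4) − (5)(2) = 2
V_6→V_1: (5)(9) − (-5)(4) = 65
Σ = 179
Area = |Σ|/2 = 89.5.
Hole:
Apply the shoelace formula: 2A = Σ (x_i·y_{i+1} − x_{i+1}·y_i), indices taken mod 3.
Σ = (1) + (1) + (-1) = 1
Area = |Σ|/2 = 0.5.
Net area = 89.5 − 0.5 = 89.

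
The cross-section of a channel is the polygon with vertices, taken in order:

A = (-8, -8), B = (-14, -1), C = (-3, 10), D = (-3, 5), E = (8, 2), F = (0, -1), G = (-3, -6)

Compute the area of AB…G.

Apply the surveyor's formula: 2A = Σ (x_i·y_{i+1} − x_{i+1}·y_i), indices taken mod 7.
Σ = (-104) + (-143) + (15) + (-46) + (-8) + (-3) + (-24) = -313
Area = |Σ|/2 = 156.5.

156.5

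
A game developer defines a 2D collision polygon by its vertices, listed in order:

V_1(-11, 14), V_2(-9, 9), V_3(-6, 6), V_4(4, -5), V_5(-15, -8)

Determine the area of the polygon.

V_1→V_2: (-11)(9) − (-9)(14) = 27
V_2→V_3: (-9)(6) − (-6)(9) = 0
V_3→V_4: (-6)(-5) − (4)(6) = 6
V_4→V_5: (4)(-8) − (-15)(-5) = -107
V_5→V_1: (-15)(14) − (-11)(-8) = -298
Σ = -372
Area = |Σ|/2 = 186.

186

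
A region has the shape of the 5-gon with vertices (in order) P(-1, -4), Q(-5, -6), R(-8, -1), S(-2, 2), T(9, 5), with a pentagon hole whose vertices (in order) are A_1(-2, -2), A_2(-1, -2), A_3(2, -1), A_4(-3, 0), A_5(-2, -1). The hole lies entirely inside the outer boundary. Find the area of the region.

62.5

Outer boundary:
Cross-terms: -14, -43, -18, -28, -31  ⇒  Σ = -134
Area = |Σ|/2 = 67.
Hole:
Apply Gauss's area formula: 2A = Σ (x_i·y_{i+1} − x_{i+1}·y_i), indices taken mod 5.
A_1→A_2: (-2)(-2) − (-1)(-2) = 2
A_2→A_3: (-1)(-1) − (2)(-2) = 5
A_3→A_4: (2)(0) − (-3)(-1) = -3
A_4→A_5: (-3)(-1) − (-2)(0) = 3
A_5→A_1: (-2)(-2) − (-2)(-1) = 2
Σ = 9
Area = |Σ|/2 = 4.5.
Net area = 67 − 4.5 = 62.5.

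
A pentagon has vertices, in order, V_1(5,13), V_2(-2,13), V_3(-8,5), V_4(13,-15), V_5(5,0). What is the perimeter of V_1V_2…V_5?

|V_1V_2| = √((-7)² + (0)²) = √49 = 7
|V_2V_3| = √((-6)² + (-8)²) = √100 = 10
|V_3V_4| = √((21)² + (-20)²) = √841 = 29
|V_4V_5| = √((-8)² + (15)²) = √289 = 17
|V_5V_1| = √((0)² + (13)²) = √169 = 13
Perimeter = 7 + 10 + 29 + 17 + 13 = 76.

76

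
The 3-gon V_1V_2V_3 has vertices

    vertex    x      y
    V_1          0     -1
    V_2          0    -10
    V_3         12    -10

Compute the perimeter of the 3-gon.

|V_1V_2| = √((0)² + (-9)²) = √81 = 9
|V_2V_3| = √((12)² + (0)²) = √144 = 12
|V_3V_1| = √((-12)² + (9)²) = √225 = 15
Perimeter = 9 + 12 + 15 = 36.

36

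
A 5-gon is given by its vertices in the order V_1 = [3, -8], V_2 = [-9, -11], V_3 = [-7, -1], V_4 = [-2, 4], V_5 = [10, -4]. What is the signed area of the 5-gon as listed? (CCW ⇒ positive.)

-151.5

Apply the shoelace formula: 2A = Σ (x_i·y_{i+1} − x_{i+1}·y_i), indices taken mod 5.
Σ = (-105) + (-68) + (-30) + (-32) + (-68) = -303
Signed area = Σ/2 = -151.5 (negative ⇒ clockwise traversal).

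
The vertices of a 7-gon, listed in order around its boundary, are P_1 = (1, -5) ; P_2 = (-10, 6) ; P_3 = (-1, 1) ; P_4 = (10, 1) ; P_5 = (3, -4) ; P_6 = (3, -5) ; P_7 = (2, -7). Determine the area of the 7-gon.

59.5

Σ = (-44) + (-4) + (-11) + (-43) + (-3) + (-11) + (-3) = -119
Area = |Σ|/2 = 59.5.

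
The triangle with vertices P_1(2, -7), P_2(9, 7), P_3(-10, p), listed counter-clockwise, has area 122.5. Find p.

4

Write out the shoelace sum; only the two edges meeting at P_3 involve p:
2·Area = [(9·p − (-10)·7) + ((-10)·(-7) − 2·p)] + 77
       = 7·p + 217 = 245
⇒ p = 4.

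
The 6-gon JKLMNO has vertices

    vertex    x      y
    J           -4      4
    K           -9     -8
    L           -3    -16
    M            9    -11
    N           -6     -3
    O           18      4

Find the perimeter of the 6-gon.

100

|JK| = √((-5)² + (-12)²) = √169 = 13
|KL| = √((6)² + (-8)²) = √100 = 10
|LM| = √((12)² + (5)²) = √169 = 13
|MN| = √((-15)² + (8)²) = √289 = 17
|NO| = √((24)² + (7)²) = √625 = 25
|OJ| = √((-22)² + (0)²) = √484 = 22
Perimeter = 13 + 10 + 13 + 17 + 25 + 22 = 100.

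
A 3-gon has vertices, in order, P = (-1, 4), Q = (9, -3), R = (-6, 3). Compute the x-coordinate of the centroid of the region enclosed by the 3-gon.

Apply Gauss's area formula. First the cross-terms c_i = x_i·y_{i+1} − x_{i+1}·y_i:
  -33, 9, -21  ⇒  2A = -45, A = -22.5.
Then Σ (x_i + x_{i+1})·c_i = -90, so x̄ = -90 / (6·(-22.5)) = 2/3.

2/3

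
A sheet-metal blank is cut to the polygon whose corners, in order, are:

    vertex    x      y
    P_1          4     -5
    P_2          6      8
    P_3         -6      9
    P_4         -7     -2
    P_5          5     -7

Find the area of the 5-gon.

P_1→P_2: (4)(8) − (6)(-5) = 62
P_2→P_3: (6)(9) − (-6)(8) = 102
P_3→P_4: (-6)(-2) − (-7)(9) = 75
P_4→P_5: (-7)(-7) − (5)(-2) = 59
P_5→P_1: (5)(-5) − (4)(-7) = 3
Σ = 301
Area = |Σ|/2 = 150.5.

150.5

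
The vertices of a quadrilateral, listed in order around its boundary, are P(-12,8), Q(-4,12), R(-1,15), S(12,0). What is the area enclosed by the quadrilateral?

122

Apply Gauss's area formula: 2A = Σ (x_i·y_{i+1} − x_{i+1}·y_i), indices taken mod 4.
P→Q: (-12)(12) − (-4)(8) = -112
Q→R: (-4)(15) − (-1)(12) = -48
R→S: (-1)(0) − (12)(15) = -180
S→P: (12)(8) − (-12)(0) = 96
Σ = -244
Area = |Σ|/2 = 122.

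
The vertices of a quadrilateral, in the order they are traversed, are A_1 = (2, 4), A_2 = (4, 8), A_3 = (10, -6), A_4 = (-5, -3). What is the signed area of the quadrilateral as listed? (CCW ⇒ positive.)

Apply the shoelace (surveyor's) formula: 2A = Σ (x_i·y_{i+1} − x_{i+1}·y_i), indices taken mod 4.
Σ = (0) + (-104) + (-60) + (-14) = -178
Signed area = Σ/2 = -89 (negative ⇒ clockwise traversal).

-89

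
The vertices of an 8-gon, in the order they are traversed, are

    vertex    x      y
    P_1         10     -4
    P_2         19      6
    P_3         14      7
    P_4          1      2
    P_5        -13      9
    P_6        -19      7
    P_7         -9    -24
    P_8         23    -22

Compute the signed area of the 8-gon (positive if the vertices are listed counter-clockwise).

Apply the shoelace (surveyor's) formula: 2A = Σ (x_i·y_{i+1} − x_{i+1}·y_i), indices taken mod 8.
Cross-terms: 136, 49, 21, 35, 80, 519, 750, 128  ⇒  Σ = 1718
Signed area = Σ/2 = 859 (positive ⇒ counter-clockwise traversal).

859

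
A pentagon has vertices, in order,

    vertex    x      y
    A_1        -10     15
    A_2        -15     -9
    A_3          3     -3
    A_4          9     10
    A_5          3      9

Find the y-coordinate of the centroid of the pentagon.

313/105

Apply the surveyor's formula. First the cross-terms c_i = x_i·y_{i+1} − x_{i+1}·y_i:
  315, 72, 57, 51, 135  ⇒  2A = 630, A = 315.
Then Σ (y_i + y_{i+1})·c_i = 5634, so ȳ = 5634 / (6·315) = 313/105.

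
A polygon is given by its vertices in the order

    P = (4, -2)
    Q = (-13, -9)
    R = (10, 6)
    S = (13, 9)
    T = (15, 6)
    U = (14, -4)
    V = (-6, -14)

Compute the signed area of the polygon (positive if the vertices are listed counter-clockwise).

-195.5

Apply the shoelace (surveyor's) formula: 2A = Σ (x_i·y_{i+1} − x_{i+1}·y_i), indices taken mod 7.
Cross-terms: -62, 12, 12, -57, -144, -220, 68  ⇒  Σ = -391
Signed area = Σ/2 = -195.5 (negative ⇒ clockwise traversal).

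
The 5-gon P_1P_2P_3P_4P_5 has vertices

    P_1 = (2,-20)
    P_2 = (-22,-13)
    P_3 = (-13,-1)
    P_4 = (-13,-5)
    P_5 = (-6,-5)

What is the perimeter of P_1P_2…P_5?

|P_1P_2| = √((-24)² + (7)²) = √625 = 25
|P_2P_3| = √((9)² + (12)²) = √225 = 15
|P_3P_4| = √((0)² + (-4)²) = √16 = 4
|P_4P_5| = √((7)² + (0)²) = √49 = 7
|P_5P_1| = √((8)² + (-15)²) = √289 = 17
Perimeter = 25 + 15 + 4 + 7 + 17 = 68.

68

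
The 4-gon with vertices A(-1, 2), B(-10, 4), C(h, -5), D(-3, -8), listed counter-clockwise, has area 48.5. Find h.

-5

The doubled signed area Σ (x_i y_{i+1} − x_{i+1} y_i) is linear in h.
With h=0 it equals 37; the coefficient of h is -12 (from the two edges through C).
So -12·h + 37 = 2·48.5 = 97 ⇒ h = -5.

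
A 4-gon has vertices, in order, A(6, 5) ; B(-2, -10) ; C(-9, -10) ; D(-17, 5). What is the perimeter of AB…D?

64

|AB| = √((-8)² + (-15)²) = √289 = 17
|BC| = √((-7)² + (0)²) = √49 = 7
|CD| = √((-8)² + (15)²) = √289 = 17
|DA| = √((23)² + (0)²) = √529 = 23
Perimeter = 17 + 7 + 17 + 23 = 64.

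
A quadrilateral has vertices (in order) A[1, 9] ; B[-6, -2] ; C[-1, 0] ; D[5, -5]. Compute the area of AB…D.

Apply the shoelace (surveyor's) formula: 2A = Σ (x_i·y_{i+1} − x_{i+1}·y_i), indices taken mod 4.
Σ = (52) + (-2) + (5) + (50) = 105
Area = |Σ|/2 = 52.5.

52.5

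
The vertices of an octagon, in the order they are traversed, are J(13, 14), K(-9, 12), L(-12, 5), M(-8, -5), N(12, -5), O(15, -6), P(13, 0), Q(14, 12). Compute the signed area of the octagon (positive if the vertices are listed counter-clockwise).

429

Apply the shoelace (surveyor's) formula: 2A = Σ (x_i·y_{i+1} − x_{i+1}·y_i), indices taken mod 8.
Σ = (282) + (99) + (100) + (100) + (3) + (78) + (156) + (40) = 858
Signed area = Σ/2 = 429 (positive ⇒ counter-clockwise traversal).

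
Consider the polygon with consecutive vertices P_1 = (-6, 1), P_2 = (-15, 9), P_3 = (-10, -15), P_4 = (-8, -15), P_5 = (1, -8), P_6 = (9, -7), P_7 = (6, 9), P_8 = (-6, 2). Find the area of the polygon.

322.5

Apply the surveyor's formula: 2A = Σ (x_i·y_{i+1} − x_{i+1}·y_i), indices taken mod 8.
Σ = (-39) + (315) + (30) + (79) + (65) + (123) + (66) + (6) = 645
Area = |Σ|/2 = 322.5.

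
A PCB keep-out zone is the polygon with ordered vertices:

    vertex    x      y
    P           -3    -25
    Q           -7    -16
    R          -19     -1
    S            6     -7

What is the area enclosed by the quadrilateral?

Apply the surveyor's formula: 2A = Σ (x_i·y_{i+1} − x_{i+1}·y_i), indices taken mod 4.
P→Q: (-3)(-16) − (-7)(-25) = -127
Q→R: (-7)(-1) − (-19)(-16) = -297
R→S: (-19)(-7) − (6)(-1) = 139
S→P: (6)(-25) − (-3)(-7) = -171
Σ = -456
Area = |Σ|/2 = 228.

228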